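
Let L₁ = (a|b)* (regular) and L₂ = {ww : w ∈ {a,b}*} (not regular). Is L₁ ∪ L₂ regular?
Yes — L₁ ∪ L₂ is regular.

{ww} ⊆ (a|b)*, so L₁ ∪ L₂ = (a|b)*, which is regular.

Note that the bare facts "L₁ regular, L₂ non-regular" do not settle the question by themselves: the closure of regular languages under ∪, ∩, complement and difference applies only when BOTH operands are regular. With a non-regular operand the result can come out regular or non-regular depending on the specific languages, so one has to work out L₁ ∪ L₂ for this particular pair, as above.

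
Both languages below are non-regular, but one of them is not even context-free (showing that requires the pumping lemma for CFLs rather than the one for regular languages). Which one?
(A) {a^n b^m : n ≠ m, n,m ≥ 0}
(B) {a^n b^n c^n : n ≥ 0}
(B) {a^n b^n c^n : n ≥ 0}

(B) {a^n b^n c^n : n ≥ 0} requires the CFL pumping lemma.

- {a^n b^m : n ≠ m, n,m ≥ 0} is context-free (but not regular)
  • Can be shown non-regular with the regular pumping lemma
  • After pumping a's, we can make n = m

- {a^n b^n c^n : n ≥ 0} is NOT context-free
  • Requires the CFL pumping lemma to prove
  • Cannot maintain three equal counts simultaneously

The CFL pumping lemma is "stronger" in that it can prove non-membership
in the larger class of context-free languages.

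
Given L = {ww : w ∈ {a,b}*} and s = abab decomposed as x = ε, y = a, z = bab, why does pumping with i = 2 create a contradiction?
xy²z = aabab ∉ L

Pumping with i = 2 replaces y = a by y² = aa:
- Original: s = xyz = abab; abab splits into halves ab · ab, which are equal, so it is in L (w = ab)
- Pumped: xy²z = ε · aa · bab = aabab
- aabab has odd length 5, so it cannot be written as ww and is not in L

The pumping lemma would require xy²z ∈ L, so this decomposition yields a contradiction.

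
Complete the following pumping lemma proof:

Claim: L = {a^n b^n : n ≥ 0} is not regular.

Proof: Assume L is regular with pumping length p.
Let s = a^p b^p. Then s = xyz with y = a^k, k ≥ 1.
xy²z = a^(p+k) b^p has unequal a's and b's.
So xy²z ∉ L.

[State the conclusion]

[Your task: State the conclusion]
This contradicts the pumping lemma for regular languages,
which guarantees xy^i z ∈ L for all i ≥ 0.

Since our assumption that L is regular leads to a contradiction,
we conclude that L = {a^n b^n : n ≥ 0} is NOT regular. ∎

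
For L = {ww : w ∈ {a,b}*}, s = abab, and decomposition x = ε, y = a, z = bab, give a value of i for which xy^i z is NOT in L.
i = 0

xy⁰z = ε · ε · bab = bab; bab has odd length 3, so it cannot be written as ww and is not in L.
(Other choices also work, e.g. i = 2, 3; only i = 1 is guaranteed to stay in L since xy¹z = s.)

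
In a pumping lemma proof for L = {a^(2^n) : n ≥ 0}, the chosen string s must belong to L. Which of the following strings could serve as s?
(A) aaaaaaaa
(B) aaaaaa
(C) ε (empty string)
(A) aaaaaaaa

The pumping lemma is applied to a string s that lies in L, so first check membership of each option:
- (A) aaaaaaaa has length 8 = 2^3, so it is in L ✓
- (B) aaaaaa has length 6, strictly between 2^2 = 4 and 2^3 = 8, so it is not in L ✗
- (C) ε has length 0, which is not a power of 2, so it is not in L ✗

Only (A) aaaaaaaa is in L, so it is the only candidate that could play the role of s.
(In a complete proof one picks s in terms of the pumping length p so that |s| ≥ p is guaranteed; a fixed string like aaaaaaaa illustrates the shape of such an s.)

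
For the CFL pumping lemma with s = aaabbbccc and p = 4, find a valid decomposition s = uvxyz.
u='aa', v='a', x='bb', y='b', z='ccc'

For s = aaabbbccc with pumping length p = 4:

One valid decomposition:
- u = 'aa'
- v = 'a'
- x = 'bb'
- y = 'b'
- z = 'ccc'

Verification:
- uvxyz = 'aa' + 'a' + 'bb' + 'b' + 'ccc' = aaabbbccc ✓
- |vxy| = |'abbb'| = 4 ≤ 4 ✓
- |vy| = |'ab'| = 2 > 0 ✓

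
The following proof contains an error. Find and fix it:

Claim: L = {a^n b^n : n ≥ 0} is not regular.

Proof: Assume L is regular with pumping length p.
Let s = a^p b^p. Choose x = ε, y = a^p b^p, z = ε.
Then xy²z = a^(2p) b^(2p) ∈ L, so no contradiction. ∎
Error: The decomposition violates |xy| ≤ p. With y = a^p b^p, |xy| = |y| = 2p > p. (The proof also miscomputes xy²z, which would be a^p b^p a^p b^p rather than a^(2p) b^(2p), and it wrongly treats one harmless decomposition as settling the matter — the prover does not get to choose the decomposition.)

Correction: The pumping lemma requires |xy| ≤ p, and the argument must handle every decomposition satisfying |xy| ≤ p, |y| ≥ 1. Since s starts with p a's, any such y consists only of a's, say y = a^k with k ≥ 1. Then xy²z = a^(p+k) b^p has unequal numbers of a's and b's, so xy²z ∉ L — the required contradiction.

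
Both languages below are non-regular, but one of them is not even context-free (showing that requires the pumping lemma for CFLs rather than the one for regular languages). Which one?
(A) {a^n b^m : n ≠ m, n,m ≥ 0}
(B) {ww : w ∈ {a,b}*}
(B) {ww : w ∈ {a,b}*}

(B) {ww : w ∈ {a,b}*} requires the CFL pumping lemma.

- {a^n b^m : n ≠ m, n,m ≥ 0} is context-free (but not regular)
  • Can be shown non-regular with the regular pumping lemma
  • After pumping a's, we can make n = m

- {ww : w ∈ {a,b}*} is NOT context-free
  • Requires the CFL pumping lemma to prove
  • Cannot verify equality of two arbitrary substrings

The CFL pumping lemma is "stronger" in that it can prove non-membership
in the larger class of context-free languages.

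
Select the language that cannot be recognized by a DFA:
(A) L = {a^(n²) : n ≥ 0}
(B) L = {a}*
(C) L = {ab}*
(A) {a^(n²) : n ≥ 0}

(A) L = {a^(n²) : n ≥ 0} is NOT regular.

The pumping lemma can be used to prove this:
After pumping, length is no longer a perfect square

The other languages are regular because they can be recognized by finite automata.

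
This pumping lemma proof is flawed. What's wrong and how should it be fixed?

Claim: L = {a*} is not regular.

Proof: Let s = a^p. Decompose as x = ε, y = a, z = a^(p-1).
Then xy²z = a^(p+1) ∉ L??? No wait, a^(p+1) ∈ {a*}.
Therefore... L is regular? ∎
Error: The proof attempts to show a*  is not regular, but a* IS regular!

Correction: a* is a regular language (recognized by a simple DFA with one accepting state and self-loop on 'a'). The pumping lemma can only prove non-regularity, not regularity. For regular languages, pumping always works.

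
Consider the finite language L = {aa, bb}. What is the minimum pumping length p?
p = 3

For a finite language L, the pumping lemma holds vacuously if p > max|s| for s ∈ L.

The longest string in L = {aa, bb} has length 2.
If p = 3, then no string s ∈ L has |s| ≥ p, so the condition is vacuously true.

The minimum pumping length is p = 3.

Why no smaller p works: for any p ≤ 2, the longest string s ∈ L has |s| = 2 ≥ p, so it would
have to be pumpable; but pumping up (i = 2, 3, ...) produces ever longer strings, which cannot all lie in the
finite language L. So the pumping property fails for every p ≤ 2.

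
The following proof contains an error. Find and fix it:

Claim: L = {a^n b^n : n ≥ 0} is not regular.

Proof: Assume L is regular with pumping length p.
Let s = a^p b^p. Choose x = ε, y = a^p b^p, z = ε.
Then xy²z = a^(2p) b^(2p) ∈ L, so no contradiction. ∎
Error: The decomposition violates |xy| ≤ p. With y = a^p b^p, |xy| = |y| = 2p > p. (The proof also miscomputes xy²z, which would be a^p b^p a^p b^p rather than a^(2p) b^(2p), and it wrongly treats one harmless decomposition as settling the matter — the prover does not get to choose the decomposition.)

Correction: The pumping lemma requires |xy| ≤ p, and the argument must handle every decomposition satisfying |xy| ≤ p, |y| ≥ 1. Since s starts with p a's, any such y consists only of a's, say y = a^k with k ≥ 1. Then xy²z = a^(p+k) b^p has unequal numbers of a's and b's, so xy²z ∉ L — the required contradiction.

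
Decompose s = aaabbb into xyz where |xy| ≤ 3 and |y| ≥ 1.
x = '', y = 'aa', z = 'abbb'

For s = aaabbb and p = 3, one valid decomposition is:
- x = '' (length 0)
- y = 'aa' (length 2)
- z = 'abbb' (length 4)

Verification:
- xyz = '' + 'aa' + 'abbb' = aaabbb ✓
- |xy| = 2 ≤ 3 ✓
- |y| = 2 > 0 ✓

All pumping lemma constraints are satisfied.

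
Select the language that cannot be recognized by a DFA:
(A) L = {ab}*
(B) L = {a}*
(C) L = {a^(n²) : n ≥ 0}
(C) {a^(n²) : n ≥ 0}

(C) L = {a^(n²) : n ≥ 0} is NOT regular.

The pumping lemma can be used to prove this:
After pumping, length is no longer a perfect square

The other languages are regular because they can be recognized by finite automata.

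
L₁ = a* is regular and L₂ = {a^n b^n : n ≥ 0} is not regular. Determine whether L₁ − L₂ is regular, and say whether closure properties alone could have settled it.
Yes — L₁ − L₂ is regular.

The only string of a* that lies in {a^n b^n} is ε, so L₁ − L₂ = a* − {ε} = a⁺ = aa*, which is regular.

Note that the bare facts "L₁ regular, L₂ non-regular" do not settle the question by themselves: the closure of regular languages under ∪, ∩, complement and difference applies only when BOTH operands are regular. With a non-regular operand the result can come out regular or non-regular depending on the specific languages, so one has to work out L₁ − L₂ for this particular pair, as above.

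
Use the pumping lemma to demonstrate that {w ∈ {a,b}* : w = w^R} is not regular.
Assume for contradiction that L is regular, and let p ≥ 1 be the pumping length given by the pumping lemma.
Choose s = a^p b a^p. Then s ∈ L (it reads the same in both directions) and |s| = 2p + 1 ≥ p.
By the pumping lemma, s = xyz for some x, y, z with |xy| ≤ p, |y| ≥ 1, and xy^i z ∈ L for every i ≥ 0.
Since |xy| ≤ p and the first p symbols of s are all a's, y = a^k for some k with 1 ≤ k ≤ p.

Take i = 0: xy⁰z = a^(p − k) b a^p.
Its reversal is a^p b a^(p − k). These differ because the block of a's before the unique b has length p − k in one and p in the other, and p − k ≠ p since k ≥ 1. So xy⁰z is not a palindrome, i.e. xy⁰z ∉ L.

This contradicts the pumping lemma, which requires xy^i z ∈ L for all i ≥ 0.
Hence L = {w ∈ {a,b}* : w = w^R} is not regular. ∎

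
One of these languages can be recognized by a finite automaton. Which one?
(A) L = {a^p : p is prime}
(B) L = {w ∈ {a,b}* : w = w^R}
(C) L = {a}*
(C) {a}*

(C) L = {a}* is regular.

This can be recognized by a finite automaton (DFA/NFA).
Regular expressions like {a}* define regular languages.

The other choices are not regular:
- {a^p : p is prime}: After pumping, the length becomes composite
- {w ∈ {a,b}* : w = w^R}: After pumping, the string is no longer symmetric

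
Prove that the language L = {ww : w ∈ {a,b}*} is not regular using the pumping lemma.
Assume for contradiction that L is regular, and let p ≥ 1 be the pumping length given by the pumping lemma.
Choose s = a^p b a^p b. Then s ∈ L (take w = a^p b) and |s| = 2p + 2 ≥ p.
By the pumping lemma, s = xyz for some x, y, z with |xy| ≤ p, |y| ≥ 1, and xy^i z ∈ L for every i ≥ 0.
Since |xy| ≤ p and the first p symbols of s are all a's, y = a^k for some k with 1 ≤ k ≤ p.

Take i = 2: t = xy²z = a^(p + k) b a^p b.
Suppose t = uu for some string u. The string t contains exactly two b's and ends in b, so u contains exactly one b and ends in b; hence u = a^j b for some j, and uu = a^j b a^j b. Comparing with t = a^(p + k) b a^p b forces j = p + k (first block) and j = p (second block), which is impossible since k ≥ 1. So t ∉ L.

This contradicts the pumping lemma, which requires xy^i z ∈ L for all i ≥ 0.
Hence L = {ww : w ∈ {a,b}*} is not regular. ∎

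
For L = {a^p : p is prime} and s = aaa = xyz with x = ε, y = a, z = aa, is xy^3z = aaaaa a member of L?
Yes

xy³z = ε · aaa · aa = aaaaa.
aaaaa has length 5, which is prime, so it is in L.
(A single pumped string landing in L is not a contradiction by itself; a non-regularity proof needs some i for which xy^i z ∉ L, for every admissible decomposition.)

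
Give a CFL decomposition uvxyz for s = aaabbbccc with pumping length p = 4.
u='aa', v='a', x='bb', y='b', z='ccc'

For s = aaabbbccc with pumping length p = 4:

One valid decomposition:
- u = 'aa'
- v = 'a'
- x = 'bb'
- y = 'b'
- z = 'ccc'

Verification:
- uvxyz = 'aa' + 'a' + 'bb' + 'b' + 'ccc' = aaabbbccc ✓
- |vxy| = |'abbb'| = 4 ≤ 4 ✓
- |vy| = |'ab'| = 2 > 0 ✓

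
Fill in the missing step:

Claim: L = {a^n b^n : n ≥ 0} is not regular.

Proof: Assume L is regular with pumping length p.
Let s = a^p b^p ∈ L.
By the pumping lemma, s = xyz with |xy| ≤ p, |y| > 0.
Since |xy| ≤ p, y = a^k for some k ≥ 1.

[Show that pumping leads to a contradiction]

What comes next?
Consider xy²z = a^(p+k) b^p.

Since k ≥ 1, we have p + k > p.
So xy²z has more a's than b's: (p+k) a's vs p b's.
This means xy²z ∉ L because a^n b^n requires equal counts.

This contradicts the pumping lemma which states xy²z ∈ L.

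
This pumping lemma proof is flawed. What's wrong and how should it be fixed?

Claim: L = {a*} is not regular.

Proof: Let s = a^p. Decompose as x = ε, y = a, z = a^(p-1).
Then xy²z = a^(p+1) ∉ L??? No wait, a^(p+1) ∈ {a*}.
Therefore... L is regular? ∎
Error: The proof attempts to show a*  is not regular, but a* IS regular!

Correction: a* is a regular language (recognized by a simple DFA with one accepting state and self-loop on 'a'). The pumping lemma can only prove non-regularity, not regularity. For regular languages, pumping always works.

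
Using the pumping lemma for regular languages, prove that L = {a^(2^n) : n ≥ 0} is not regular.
Assume for contradiction that L is regular, and let p ≥ 1 be the pumping length given by the pumping lemma.
Choose s = a^(2^p). Then s ∈ L and |s| = 2^p ≥ p.
By the pumping lemma, s = xyz for some x, y, z with |xy| ≤ p, |y| ≥ 1, and xy^i z ∈ L for every i ≥ 0.
Here y = a^k for some k with 1 ≤ k ≤ |xy| ≤ p, and p < 2^p.

Take i = 2: |xy²z| = 2^p + k.
Now 2^p < 2^p + k ≤ 2^p + p < 2^p + 2^p = 2^(p+1).
So |xy²z| lies strictly between the consecutive powers of two 2^p and 2^(p+1), hence is not a power of 2, and xy²z ∉ L.

This contradicts the pumping lemma, which requires xy^i z ∈ L for all i ≥ 0.
Hence L = {a^(2^n) : n ≥ 0} is not regular. ∎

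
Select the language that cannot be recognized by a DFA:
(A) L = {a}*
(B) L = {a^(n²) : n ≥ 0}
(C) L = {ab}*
(B) {a^(n²) : n ≥ 0}

(B) L = {a^(n²) : n ≥ 0} is NOT regular.

The pumping lemma can be used to prove this:
After pumping, length is no longer a perfect square

The other languages are regular because they can be recognized by finite automata.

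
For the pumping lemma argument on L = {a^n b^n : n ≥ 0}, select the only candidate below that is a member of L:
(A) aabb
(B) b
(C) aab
(A) aabb

The pumping lemma is applied to a string s that lies in L, so first check membership of each option:
- (A) aabb = a^2 b^2 has equal counts (2 = 2), so it is in L ✓
- (B) b has 0 a's and 1 b's; 0 ≠ 1, so it is not in L ✗
- (C) aab has 2 a's and 1 b's; 2 ≠ 1, so it is not in L ✗

Only (A) aabb is in L, so it is the only candidate that could play the role of s.
(In a complete proof one picks s in terms of the pumping length p so that |s| ≥ p is guaranteed; a fixed string like aabb illustrates the shape of such an s.)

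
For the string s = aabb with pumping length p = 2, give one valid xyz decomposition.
x = '', y = 'aa', z = 'bb'

For s = aabb and p = 2, one valid decomposition is:
- x = '' (length 0)
- y = 'aa' (length 2)
- z = 'bb' (length 2)

Verification:
- xyz = '' + 'aa' + 'bb' = aabb ✓
- |xy| = 2 ≤ 2 ✓
- |y| = 2 > 0 ✓

All pumping lemma constraints are satisfied.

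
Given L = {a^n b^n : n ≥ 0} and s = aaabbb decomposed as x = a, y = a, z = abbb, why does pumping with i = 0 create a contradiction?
xy⁰z = aabbb ∉ L

Pumping with i = 0 replaces y = a by y⁰ = ε:
- Original: s = xyz = aaabbb; aaabbb = a^3 b^3 has equal counts (3 = 3), so it is in L
- Pumped: xy⁰z = a · ε · abbb = aabbb
- aabbb has 2 a's and 3 b's; 2 ≠ 3, so it is not in L

The pumping lemma would require xy⁰z ∈ L, so this decomposition yields a contradiction.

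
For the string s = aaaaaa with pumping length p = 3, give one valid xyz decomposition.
x = 'a', y = 'aa', z = 'aaa'

For s = aaaaaa and p = 3, one valid decomposition is:
- x = 'a' (length 1)
- y = 'aa' (length 2)
- z = 'aaa' (length 3)

Verification:
- xyz = 'a' + 'aa' + 'aaa' = aaaaaa ✓
- |xy| = 3 ≤ 3 ✓
- |y| = 2 > 0 ✓

All pumping lemma constraints are satisfied.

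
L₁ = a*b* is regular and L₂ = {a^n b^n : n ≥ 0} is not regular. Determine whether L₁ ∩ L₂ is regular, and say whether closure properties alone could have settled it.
No — L₁ ∩ L₂ is not regular.

Every string a^n b^n already lies in a*b*, so L₁ ∩ L₂ = {a^n b^n : n ≥ 0} = L₂ itself, which is the standard non-regular language (pump s = a^p b^p).

Note that the bare facts "L₁ regular, L₂ non-regular" do not settle the question by themselves: the closure of regular languages under ∪, ∩, complement and difference applies only when BOTH operands are regular. With a non-regular operand the result can come out regular or non-regular depending on the specific languages, so one has to work out L₁ ∩ L₂ for this particular pair, as above.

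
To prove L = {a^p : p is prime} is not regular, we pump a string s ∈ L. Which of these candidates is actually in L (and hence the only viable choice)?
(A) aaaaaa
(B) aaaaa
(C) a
(B) aaaaa

The pumping lemma is applied to a string s that lies in L, so first check membership of each option:
- (A) aaaaaa has length 6 = 2 × 3, which is not prime, so it is not in L ✗
- (B) aaaaa has length 5, which is prime, so it is in L ✓
- (C) a has length 1, which is not prime, so it is not in L ✗

Only (B) aaaaa is in L, so it is the only candidate that could play the role of s.
(In a complete proof one picks s in terms of the pumping length p so that |s| ≥ p is guaranteed; a fixed string like aaaaa illustrates the shape of such an s.)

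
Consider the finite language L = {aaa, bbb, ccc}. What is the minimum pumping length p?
p = 4

For a finite language L, the pumping lemma holds vacuously if p > max|s| for s ∈ L.

The longest string in L = {aaa, bbb, ccc} has length 3.
If p = 4, then no string s ∈ L has |s| ≥ p, so the condition is vacuously true.

The minimum pumping length is p = 4.

Why no smaller p works: for any p ≤ 3, the longest string s ∈ L has |s| = 3 ≥ p, so it would
have to be pumpable; but pumping up (i = 2, 3, ...) produces ever longer strings, which cannot all lie in the
finite language L. So the pumping property fails for every p ≤ 3.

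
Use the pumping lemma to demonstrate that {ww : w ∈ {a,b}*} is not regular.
Assume for contradiction that L is regular, and let p ≥ 1 be the pumping length given by the pumping lemma.
Choose s = a^p b a^p b. Then s ∈ L (take w = a^p b) and |s| = 2p + 2 ≥ p.
By the pumping lemma, s = xyz for some x, y, z with |xy| ≤ p, |y| ≥ 1, and xy^i z ∈ L for every i ≥ 0.
Since |xy| ≤ p and the first p symbols of s are all a's, y = a^k for some k with 1 ≤ k ≤ p.

Take i = 2: t = xy²z = a^(p + k) b a^p b.
Suppose t = uu for some string u. The string t contains exactly two b's and ends in b, so u contains exactly one b and ends in b; hence u = a^j b for some j, and uu = a^j b a^j b. Comparing with t = a^(p + k) b a^p b forces j = p + k (first block) and j = p (second block), which is impossible since k ≥ 1. So t ∉ L.

This contradicts the pumping lemma, which requires xy^i z ∈ L for all i ≥ 0.
Hence L = {ww : w ∈ {a,b}*} is not regular. ∎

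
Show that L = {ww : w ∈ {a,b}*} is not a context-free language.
Assume for contradiction that L is context-free, and let p ≥ 1 be the pumping length given by the pumping lemma for CFLs.
Choose s = a^p b^p a^p b^p. Then s ∈ L (take w = a^p b^p) and |s| = 4p ≥ p.
By the CFL pumping lemma, s = uvxyz for some u, v, x, y, z with |vxy| ≤ p, |vy| ≥ 1, and uv^i xy^i z ∈ L for every i ≥ 0.

Write s as four blocks A₁ B₁ A₂ B₂ with A₁ = A₂ = a^p and B₁ = B₂ = b^p. Since |vxy| ≤ p, the window vxy lies inside at most two adjacent blocks. Take i = 0 and let t = uxz, so |t| = 4p − |vy| with 1 ≤ |vy| ≤ p. If |t| is odd, t ∉ L immediately, so assume |vy| is even (hence |vy| ≥ 2) and |t|/2 = 2p − |vy|/2, which satisfies p ≤ |t|/2 ≤ 2p − 1.

Case 1 (vxy inside A₁B₁): t = a^(p−j) b^(p−l) a^p b^p with j + l = |vy|. The second half of t has length < 2p, so it is a suffix of the trailing a^p b^p and ends in b; the first half is a^(p−j) b^(p−l) a^((j+l)/2), which ends in a because (j+l)/2 ≥ 1. The halves differ, so t ∉ L.

Case 2 (vxy inside B₁A₂, straddling the middle): t = a^p b^(p−j) a^(p−l) b^p with j + l = |vy|. If t = ww, then w is a prefix of t of length ≥ p, so w begins with a^p; and w is a suffix of t of length ≥ p, so w ends with b^p. That forces |w| ≥ 2p, contradicting |w| = |t|/2 ≤ 2p − 1. So t ∉ L.

Case 3 (vxy inside A₂B₂): t = a^p b^p a^(p−j) b^(p−l) with j + l = |vy|. The first half of t is a prefix of a^p b^p, so it begins with a; the second half is b^((j+l)/2) a^(p−j) b^(p−l), which begins with b. The halves differ, so t ∉ L.

In every case uv⁰xy⁰z = uxz ∉ L.

This contradicts the CFL pumping lemma, which requires uv^i xy^i z ∈ L for all i ≥ 0.
Hence L = {ww : w ∈ {a,b}*} is not context-free. ∎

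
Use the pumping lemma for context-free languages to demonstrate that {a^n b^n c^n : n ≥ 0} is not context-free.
Assume for contradiction that L is context-free, and let p ≥ 1 be the pumping length given by the pumping lemma for CFLs.
Choose s = a^p b^p c^p. Then s ∈ L and |s| = 3p ≥ p.
By the CFL pumping lemma, s = uvxyz for some u, v, x, y, z with |vxy| ≤ p, |vy| ≥ 1, and uv^i xy^i z ∈ L for every i ≥ 0.

Because |vxy| ≤ p, the window vxy cannot contain both an a and a c: any substring of s containing both must include the entire block b^p plus at least one a and one c, so it has length ≥ p + 2 > p.
Hence at least one of the letters a, c does not occur in vy at all.

Take i = 0: the string uxz is obtained from s by deleting |vy| ≥ 1 symbols, so |uxz| = 3p − |vy| < 3p.
But the letter (a or c) that does not occur in vy still occurs exactly p times in uxz. Every string of L with exactly p copies of some letter is a^p b^p c^p, of length 3p. Since |uxz| < 3p, uxz ∉ L.

This contradicts the CFL pumping lemma, which requires uv^i xy^i z ∈ L for all i ≥ 0.
Hence L = {a^n b^n c^n : n ≥ 0} is not context-free. ∎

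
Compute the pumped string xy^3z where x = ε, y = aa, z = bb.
aaaaaabb

Given x = '', y = 'aa', z = 'bb' and i = 3:

xy^3z = x + y·y·...·y (3 times) + z
       = '' + 'aa'^3 + 'bb'
       = '' + 'aaaaaa' + 'bb'
       = 'aaaaaabb'

The pumped string is 'aaaaaabb' with length 8.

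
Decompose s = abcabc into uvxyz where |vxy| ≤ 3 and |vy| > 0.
u='ab', v='c', x='a', y='b', z='c'

For s = abcabc with pumping length p = 3:

One valid decomposition:
- u = 'ab'
- v = 'c'
- x = 'a'
- y = 'b'
- z = 'c'

Verification:
- uvxyz = 'ab' + 'c' + 'a' + 'b' + 'c' = abcabc ✓
- |vxy| = |'cab'| = 3 ≤ 3 ✓
- |vy| = |'cb'| = 2 > 0 ✓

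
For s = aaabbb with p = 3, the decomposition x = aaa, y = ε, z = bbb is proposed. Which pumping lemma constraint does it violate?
Violated: |y| > 0

The decomposition x = aaa, y = ε, z = bbb for s = aaabbb with p = 3
violates the constraint: |y| > 0

|y| = 0, but the pumping lemma requires |y| > 0 (y must be non-empty).

Pumping lemma constraints:
1. xyz = s (decomposition is valid)
2. |xy| ≤ p
3. |y| > 0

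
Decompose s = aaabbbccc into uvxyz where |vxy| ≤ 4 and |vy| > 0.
u='aa', v='a', x='bb', y='b', z='ccc'

For s = aaabbbccc with pumping length p = 4:

One valid decomposition:
- u = 'aa'
- v = 'a'
- x = 'bb'
- y = 'b'
- z = 'ccc'

Verification:
- uvxyz = 'aa' + 'a' + 'bb' + 'b' + 'ccc' = aaabbbccc ✓
- |vxy| = |'abbb'| = 4 ≤ 4 ✓
- |vy| = |'ab'| = 2 > 0 ✓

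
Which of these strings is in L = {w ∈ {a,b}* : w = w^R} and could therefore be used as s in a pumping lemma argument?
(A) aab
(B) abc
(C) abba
(C) abba

The pumping lemma is applied to a string s that lies in L, so first check membership of each option:
- (A) aab reversed is baa ≠ aab, so it is not a palindrome and is not in L ✗
- (B) abc reversed is cba ≠ abc, so it is not a palindrome and is not in L ✗
- (C) abba reversed is abba, the same string, so it is a palindrome and is in L ✓

Only (C) abba is in L, so it is the only candidate that could play the role of s.
(In a complete proof one picks s in terms of the pumping length p so that |s| ≥ p is guaranteed; a fixed string like abba illustrates the shape of such an s.)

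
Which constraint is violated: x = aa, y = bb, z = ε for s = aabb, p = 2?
Violated: |xy| ≤ p

The decomposition x = aa, y = bb, z = ε for s = aabb with p = 2
violates the constraint: |xy| ≤ p

|xy| = |aabb| = 4 > 2 = p. The decomposition puts too many characters in xy.

Pumping lemma constraints:
1. xyz = s (decomposition is valid)
2. |xy| ≤ p
3. |y| > 0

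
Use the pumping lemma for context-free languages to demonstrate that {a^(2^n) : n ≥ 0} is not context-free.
Assume for contradiction that L is context-free, and let p ≥ 1 be the pumping length given by the pumping lemma for CFLs.
Choose s = a^(2^p). Then s ∈ L and |s| = 2^p ≥ p.
By the CFL pumping lemma, s = uvxyz for some u, v, x, y, z with |vxy| ≤ p, |vy| ≥ 1, and uv^i xy^i z ∈ L for every i ≥ 0.
All symbols are a's, so only lengths matter: let k = |vy|, with 1 ≤ k ≤ |vxy| ≤ p < 2^p.

Take i = 2: |uv²xy²z| = 2^p + k, and 2^p < 2^p + k < 2^p + 2^p = 2^(p+1).
So the length lies strictly between consecutive powers of two and is not a power of 2; uv²xy²z ∉ L.

This contradicts the CFL pumping lemma, which requires uv^i xy^i z ∈ L for all i ≥ 0.
Hence L = {a^(2^n) : n ≥ 0} is not context-free. ∎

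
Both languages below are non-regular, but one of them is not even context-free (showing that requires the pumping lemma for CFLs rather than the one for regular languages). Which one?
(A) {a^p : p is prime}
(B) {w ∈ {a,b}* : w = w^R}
(A) {a^p : p is prime}

(A) {a^p : p is prime} requires the CFL pumping lemma.

- {w ∈ {a,b}* : w = w^R} is context-free (but not regular)
  • Can be shown non-regular with the regular pumping lemma
  • After pumping, the string is no longer symmetric

- {a^p : p is prime} is NOT context-free
  • Requires the CFL pumping lemma to prove
  • The CFL pumping lemma also fails because prime gaps are unbounded

The CFL pumping lemma is "stronger" in that it can prove non-membership
in the larger class of context-free languages.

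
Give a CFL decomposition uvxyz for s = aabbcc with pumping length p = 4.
u='a', v='a', x='bb', y='c', z='c'

For s = aabbcc with pumping length p = 4:

One valid decomposition:
- u = 'a'
- v = 'a'
- x = 'bb'
- y = 'c'
- z = 'c'

Verification:
- uvxyz = 'a' + 'a' + 'bb' + 'c' + 'c' = aabbcc ✓
- |vxy| = |'abbc'| = 4 ≤ 4 ✓
- |vy| = |'ac'| = 2 > 0 ✓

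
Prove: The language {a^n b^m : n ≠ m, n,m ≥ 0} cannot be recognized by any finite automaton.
Assume for contradiction that L is regular, and let p ≥ 1 be the pumping length given by the pumping lemma.
Choose s = a^p b^(p + p!). Then s ∈ L because p ≠ p + p! (as p! ≥ 1), and |s| ≥ p.
By the pumping lemma, s = xyz for some x, y, z with |xy| ≤ p, |y| ≥ 1, and xy^i z ∈ L for every i ≥ 0.
Since |xy| ≤ p and the first p symbols of s are all a's, y = a^k for some k with 1 ≤ k ≤ p.
For every i ≥ 0, xy^i z = a^(p + (i − 1)k) b^(p + p!).

Because 1 ≤ k ≤ p, k divides p!. Let t = p!/k (a positive integer) and take i = t + 1.
Then the number of a's is p + tk = p + p!, which equals the number of b's.
So xy^(t+1) z = a^(p + p!) b^(p + p!) has equally many a's and b's and is NOT in L.

This contradicts the pumping lemma, which requires xy^i z ∈ L for all i ≥ 0.
Hence L = {a^n b^m : n ≠ m, n,m ≥ 0} is not regular. ∎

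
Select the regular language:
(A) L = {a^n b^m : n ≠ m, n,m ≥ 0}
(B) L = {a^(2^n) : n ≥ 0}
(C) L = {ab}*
(C) {ab}*

(C) L = {ab}* is regular.

This can be recognized by a finite automaton (DFA/NFA).
Regular expressions like {ab}* define regular languages.

The other choices are not regular:
- {a^(2^n) : n ≥ 0}: After pumping, length is no longer a power of 2
- {a^n b^m : n ≠ m, n,m ≥ 0}: After pumping a's, we can make n = m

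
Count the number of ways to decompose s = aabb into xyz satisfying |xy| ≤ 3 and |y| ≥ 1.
6

For s = 'aabb' with pumping length p = 3:

Constraints: |xy| ≤ 3, |y| > 0

Valid decompositions (|xy| ≤ p, |y| ≥ 1):
  • x='', y='a', z='abb'
  • x='a', y='a', z='bb'
  • x='', y='aa', z='bb'
  • x='aa', y='b', z='b'
  • x='a', y='ab', z='b'
  • x='', y='aab', z='b'

Total count: 6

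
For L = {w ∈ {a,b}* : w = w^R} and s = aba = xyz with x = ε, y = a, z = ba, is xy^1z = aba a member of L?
Yes

xy¹z = ε · a · ba = aba.
aba reversed is aba, the same string, so it is a palindrome and is in L.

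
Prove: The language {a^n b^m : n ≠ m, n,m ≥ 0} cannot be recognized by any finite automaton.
Assume for contradiction that L is regular, and let p ≥ 1 be the pumping length given by the pumping lemma.
Choose s = a^p b^(p + p!). Then s ∈ L because p ≠ p + p! (as p! ≥ 1), and |s| ≥ p.
By the pumping lemma, s = xyz for some x, y, z with |xy| ≤ p, |y| ≥ 1, and xy^i z ∈ L for every i ≥ 0.
Since |xy| ≤ p and the first p symbols of s are all a's, y = a^k for some k with 1 ≤ k ≤ p.
For every i ≥ 0, xy^i z = a^(p + (i − 1)k) b^(p + p!).

Because 1 ≤ k ≤ p, k divides p!. Let t = p!/k (a positive integer) and take i = t + 1.
Then the number of a's is p + tk = p + p!, which equals the number of b's.
So xy^(t+1) z = a^(p + p!) b^(p + p!) has equally many a's and b's and is NOT in L.

This contradicts the pumping lemma, which requires xy^i z ∈ L for all i ≥ 0.
Hence L = {a^n b^m : n ≠ m, n,m ≥ 0} is not regular. ∎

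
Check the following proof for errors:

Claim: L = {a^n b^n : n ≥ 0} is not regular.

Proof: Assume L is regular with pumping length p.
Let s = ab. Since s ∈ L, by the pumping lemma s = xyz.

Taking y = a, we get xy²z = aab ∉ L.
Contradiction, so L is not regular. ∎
The proof is INCORRECT.

Error: The string s = ab may be shorter than p.
The pumping lemma only applies to strings with |s| ≥ p, and p is not under our control.
We must choose s in terms of p, e.g. s = a^p b^p, to ensure |s| ≥ p.
(The proof also fixes one particular y; a valid argument must handle every decomposition with |xy| ≤ p and |y| ≥ 1 — for s = a^p b^p this forces y = a^k, and then xy²z = a^(p+k) b^p ∉ L.)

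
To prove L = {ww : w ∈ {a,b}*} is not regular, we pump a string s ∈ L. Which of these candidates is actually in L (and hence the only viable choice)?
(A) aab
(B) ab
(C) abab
(C) abab

The pumping lemma is applied to a string s that lies in L, so first check membership of each option:
- (A) aab has odd length 3, so it cannot be written as ww and is not in L ✗
- (B) ab has length 2; its halves are a and b, which differ, so it is not in L ✗
- (C) abab splits into halves ab · ab, which are equal, so it is in L (w = ab) ✓

Only (C) abab is in L, so it is the only candidate that could play the role of s.
(In a complete proof one picks s in terms of the pumping length p so that |s| ≥ p is guaranteed; a fixed string like abab illustrates the shape of such an s.)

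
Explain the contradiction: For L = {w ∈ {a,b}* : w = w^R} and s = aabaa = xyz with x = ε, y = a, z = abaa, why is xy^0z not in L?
xy⁰z = abaa ∉ L

Pumping with i = 0 replaces y = a by y⁰ = ε:
- Original: s = xyz = aabaa; aabaa reversed is aabaa, the same string, so it is a palindrome and is in L
- Pumped: xy⁰z = ε · ε · abaa = abaa
- abaa reversed is aaba ≠ abaa, so it is not a palindrome and is not in L

The pumping lemma would require xy⁰z ∈ L, so this decomposition yields a contradiction.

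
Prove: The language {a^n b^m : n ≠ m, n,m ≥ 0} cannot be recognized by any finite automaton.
Assume for contradiction that L is regular, and let p ≥ 1 be the pumping length given by the pumping lemma.
Choose s = a^p b^(p + p!). Then s ∈ L because p ≠ p + p! (as p! ≥ 1), and |s| ≥ p.
By the pumping lemma, s = xyz for some x, y, z with |xy| ≤ p, |y| ≥ 1, and xy^i z ∈ L for every i ≥ 0.
Since |xy| ≤ p and the first p symbols of s are all a's, y = a^k for some k with 1 ≤ k ≤ p.
For every i ≥ 0, xy^i z = a^(p + (i − 1)k) b^(p + p!).

Because 1 ≤ k ≤ p, k divides p!. Let t = p!/k (a positive integer) and take i = t + 1.
Then the number of a's is p + tk = p + p!, which equals the number of b's.
So xy^(t+1) z = a^(p + p!) b^(p + p!) has equally many a's and b's and is NOT in L.

This contradicts the pumping lemma, which requires xy^i z ∈ L for all i ≥ 0.
Hence L = {a^n b^m : n ≠ m, n,m ≥ 0} is not regular. ∎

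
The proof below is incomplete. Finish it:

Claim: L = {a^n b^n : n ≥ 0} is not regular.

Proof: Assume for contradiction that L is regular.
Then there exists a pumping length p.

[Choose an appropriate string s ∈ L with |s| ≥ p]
s = a^p b^p

This string is in L (has equal a's and b's) and has length 2p ≥ p.
Any decomposition xyz with |xy| ≤ p means y consists only of a's,
so pumping will unbalance the counts.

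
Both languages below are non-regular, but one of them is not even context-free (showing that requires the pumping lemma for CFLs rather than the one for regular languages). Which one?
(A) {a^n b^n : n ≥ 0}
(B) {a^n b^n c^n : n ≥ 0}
(B) {a^n b^n c^n : n ≥ 0}

(B) {a^n b^n c^n : n ≥ 0} requires the CFL pumping lemma.

- {a^n b^n : n ≥ 0} is context-free (but not regular)
  • Can be shown non-regular with the regular pumping lemma
  • After pumping, the number of a's and b's become unequal

- {a^n b^n c^n : n ≥ 0} is NOT context-free
  • Requires the CFL pumping lemma to prove
  • Cannot maintain three equal counts simultaneously

The CFL pumping lemma is "stronger" in that it can prove non-membership
in the larger class of context-free languages.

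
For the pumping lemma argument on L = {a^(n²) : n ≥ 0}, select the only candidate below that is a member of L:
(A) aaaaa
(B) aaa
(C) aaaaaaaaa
(C) aaaaaaaaa

The pumping lemma is applied to a string s that lies in L, so first check membership of each option:
- (A) aaaaa has length 5, strictly between 2² = 4 and 3² = 9, so it is not in L ✗
- (B) aaa has length 3, strictly between 1² = 1 and 2² = 4, so it is not in L ✗
- (C) aaaaaaaaa has length 9 = 3², a perfect square, so it is in L ✓

Only (C) aaaaaaaaa is in L, so it is the only candidate that could play the role of s.
(In a complete proof one picks s in terms of the pumping length p so that |s| ≥ p is guaranteed; a fixed string like aaaaaaaaa illustrates the shape of such an s.)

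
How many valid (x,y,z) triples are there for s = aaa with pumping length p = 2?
3

For s = 'aaa' with pumping length p = 2:

Constraints: |xy| ≤ 2, |y| > 0

Valid decompositions (|xy| ≤ p, |y| ≥ 1):
  • x='', y='a', z='aa'
  • x='a', y='a', z='a'
  • x='', y='aa', z='a'

Total count: 3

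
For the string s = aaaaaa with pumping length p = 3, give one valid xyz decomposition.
x = 'a', y = 'a', z = 'aaaa'

For s = aaaaaa and p = 3, one valid decomposition is:
- x = 'a' (length 1)
- y = 'a' (length 1)
- z = 'aaaa' (length 4)

Verification:
- xyz = 'a' + 'a' + 'aaaa' = aaaaaa ✓
- |xy| = 2 ≤ 3 ✓
- |y| = 1 > 0 ✓

All pumping lemma constraints are satisfied.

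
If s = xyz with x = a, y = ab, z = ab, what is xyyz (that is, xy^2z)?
aababab

Given x = 'a', y = 'ab', z = 'ab' and i = 2:

xy^2z = x + y·y·...·y (2 times) + z
       = 'a' + 'ab'^2 + 'ab'
       = 'a' + 'abab' + 'ab'
       = 'aababab'

The pumped string is 'aababab' with length 7.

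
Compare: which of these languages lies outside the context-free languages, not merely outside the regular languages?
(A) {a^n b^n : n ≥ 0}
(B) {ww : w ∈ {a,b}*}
(B) {ww : w ∈ {a,b}*}

(B) {ww : w ∈ {a,b}*} requires the CFL pumping lemma.

- {a^n b^n : n ≥ 0} is context-free (but not regular)
  • Can be shown non-regular with the regular pumping lemma
  • After pumping, the number of a's and b's become unequal

- {ww : w ∈ {a,b}*} is NOT context-free
  • Requires the CFL pumping lemma to prove
  • Even a PDA cannot compare two arbitrary halves symbol by symbol; CFL pumping on a^p b^p a^p b^p fails

The CFL pumping lemma is "stronger" in that it can prove non-membership
in the larger class of context-free languages.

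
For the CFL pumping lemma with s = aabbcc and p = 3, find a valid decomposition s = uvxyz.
u='aa', v='b', x='b', y='c', z='c'

For s = aabbcc with pumping length p = 3:

One valid decomposition:
- u = 'aa'
- v = 'b'
- x = 'b'
- y = 'c'
- z = 'c'

Verification:
- uvxyz = 'aa' + 'b' + 'b' + 'c' + 'c' = aabbcc ✓
- |vxy| = |'bbc'| = 3 ≤ 3 ✓
- |vy| = |'bc'| = 2 > 0 ✓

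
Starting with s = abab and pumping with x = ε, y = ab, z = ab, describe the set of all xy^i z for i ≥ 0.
{xy^i z : i ≥ 0} = {(ab)^(i+1) : i ≥ 0} = {ab, abab, ababab, ...}

With x = ε, y = ab, z = ab: Pumping 'ab' gives strings of alternating a's and b's.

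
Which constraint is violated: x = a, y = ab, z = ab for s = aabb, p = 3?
Violated: xyz = s

The decomposition x = a, y = ab, z = ab for s = aabb with p = 3
violates the constraint: xyz = s

xyz = 'a' + 'ab' + 'ab' = 'aabab' ≠ 'aabb' = s. The decomposition doesn't reconstruct s.

Pumping lemma constraints:
1. xyz = s (decomposition is valid)
2. |xy| ≤ p
3. |y| > 0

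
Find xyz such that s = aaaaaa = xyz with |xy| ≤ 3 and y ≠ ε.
x = '', y = 'a', z = 'aaaaa'

For s = aaaaaa and p = 3, one valid decomposition is:
- x = '' (length 0)
- y = 'a' (length 1)
- z = 'aaaaa' (length 5)

Verification:
- xyz = '' + 'a' + 'aaaaa' = aaaaaa ✓
- |xy| = 1 ≤ 3 ✓
- |y| = 1 > 0 ✓

All pumping lemma constraints are satisfied.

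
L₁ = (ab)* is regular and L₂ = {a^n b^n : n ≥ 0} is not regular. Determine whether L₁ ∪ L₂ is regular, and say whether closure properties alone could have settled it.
No — L₁ ∪ L₂ is not regular.

Let U = (ab)* ∪ {a^n b^n}. If U were regular, then U ∩ aa*bb* would be regular (closure under intersection with a regular language). But (ab)* ∩ aa*bb* = {ab} and {a^n b^n} ∩ aa*bb* = {a^n b^n : n ≥ 1}, so U ∩ aa*bb* = {a^n b^n : n ≥ 1}, which is not regular. Hence U is not regular.

Note that the bare facts "L₁ regular, L₂ non-regular" do not settle the question by themselves: the closure of regular languages under ∪, ∩, complement and difference applies only when BOTH operands are regular. With a non-regular operand the result can come out regular or non-regular depending on the specific languages, so one has to work out L₁ ∪ L₂ for this particular pair, as above.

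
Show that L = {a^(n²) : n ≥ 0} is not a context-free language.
Assume for contradiction that L is context-free, and let p ≥ 1 be the pumping length given by the pumping lemma for CFLs.
Choose s = a^(p²). Then s ∈ L and |s| = p² ≥ p.
By the CFL pumping lemma, s = uvxyz for some u, v, x, y, z with |vxy| ≤ p, |vy| ≥ 1, and uv^i xy^i z ∈ L for every i ≥ 0.
All symbols are a's, so only lengths matter: let k = |vy|, with 1 ≤ k ≤ |vxy| ≤ p.

Take i = 2: |uv²xy²z| = p² + k, and p² < p² + k ≤ p² + p < (p + 1)².
So the length lies strictly between consecutive squares and is not a perfect square; uv²xy²z ∉ L.

This contradicts the CFL pumping lemma, which requires uv^i xy^i z ∈ L for all i ≥ 0.
Hence L = {a^(n²) : n ≥ 0} is not context-free. ∎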